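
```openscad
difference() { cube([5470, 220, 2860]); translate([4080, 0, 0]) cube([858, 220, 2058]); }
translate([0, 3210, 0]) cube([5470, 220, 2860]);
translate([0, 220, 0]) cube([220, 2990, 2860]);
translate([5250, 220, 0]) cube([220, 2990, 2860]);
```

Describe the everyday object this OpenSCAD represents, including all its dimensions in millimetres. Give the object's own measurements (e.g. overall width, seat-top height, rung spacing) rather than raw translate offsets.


A single room: four walls, each 2860 mm tall and 220 mm thick, enclosing an outside footprint 5470×3430 mm (x × y), no floor or roof. The front and back walls (−y and +y sides) run the full x-width; the side walls fit between their inner faces. A door opening 858 mm wide and 2058 mm tall is cut through the front wall from the floor up, its −x edge 4080 mm from the wall's −x end.


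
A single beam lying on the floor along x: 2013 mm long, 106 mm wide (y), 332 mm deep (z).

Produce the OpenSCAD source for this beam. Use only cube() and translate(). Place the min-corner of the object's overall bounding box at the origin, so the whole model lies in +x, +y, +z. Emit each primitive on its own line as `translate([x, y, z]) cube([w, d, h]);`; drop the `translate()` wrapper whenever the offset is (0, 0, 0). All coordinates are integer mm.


cube([2013, 106, 332]);


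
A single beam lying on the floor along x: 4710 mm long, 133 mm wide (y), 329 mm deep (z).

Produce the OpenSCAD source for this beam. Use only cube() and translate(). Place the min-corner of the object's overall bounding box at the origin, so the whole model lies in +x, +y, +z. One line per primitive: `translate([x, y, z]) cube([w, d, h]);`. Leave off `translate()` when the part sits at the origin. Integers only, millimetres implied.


cube([4710, 133, 329]);


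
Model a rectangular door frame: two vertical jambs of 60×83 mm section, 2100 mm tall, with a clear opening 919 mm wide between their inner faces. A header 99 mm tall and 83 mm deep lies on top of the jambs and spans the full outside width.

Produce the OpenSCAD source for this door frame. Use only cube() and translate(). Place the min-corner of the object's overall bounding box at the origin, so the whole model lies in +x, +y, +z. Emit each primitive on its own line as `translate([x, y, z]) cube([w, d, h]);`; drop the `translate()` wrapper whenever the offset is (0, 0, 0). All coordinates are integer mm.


cube([60, 83, 2100]);
translate([979, 0, 0]) cube([60, 83, 2100]);
translate([0, 0, 2100]) cube([1039, 83, 99]);


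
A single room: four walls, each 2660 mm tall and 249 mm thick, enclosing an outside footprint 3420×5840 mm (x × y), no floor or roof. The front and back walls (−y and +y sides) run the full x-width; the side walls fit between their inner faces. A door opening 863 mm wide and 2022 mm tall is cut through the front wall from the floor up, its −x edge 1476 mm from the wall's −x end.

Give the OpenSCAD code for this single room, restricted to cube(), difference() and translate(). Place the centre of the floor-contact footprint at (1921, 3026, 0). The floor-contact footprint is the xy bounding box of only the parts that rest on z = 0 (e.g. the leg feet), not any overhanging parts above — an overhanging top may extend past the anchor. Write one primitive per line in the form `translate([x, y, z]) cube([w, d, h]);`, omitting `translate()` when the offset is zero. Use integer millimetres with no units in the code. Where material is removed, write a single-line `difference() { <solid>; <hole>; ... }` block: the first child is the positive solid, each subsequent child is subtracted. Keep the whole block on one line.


difference() { translate([211, 106, 0]) cube([3420, 249, 2660]); translate([1687, 106, 0]) cube([863, 249, 2022]); }
translate([211, 5697, 0]) cube([3420, 249, 2660]);
translate([211, 355, 0]) cube([249, 5342, 2660]);
translate([3382, 355, 0]) cube([249, 5342, 2660]);


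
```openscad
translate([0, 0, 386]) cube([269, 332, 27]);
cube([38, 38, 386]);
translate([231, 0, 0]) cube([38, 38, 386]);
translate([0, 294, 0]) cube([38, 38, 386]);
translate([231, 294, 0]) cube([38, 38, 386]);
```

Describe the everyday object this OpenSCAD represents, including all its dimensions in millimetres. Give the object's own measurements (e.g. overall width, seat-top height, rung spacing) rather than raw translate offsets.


A simple wooden stool: a rectangular seat 269 mm (x) by 332 mm (y), 27 mm thick, top face at z = 413 mm, on four square legs, each 38×38 mm in cross-section. The legs rest on z = 0, each flush with a corner of the seat.


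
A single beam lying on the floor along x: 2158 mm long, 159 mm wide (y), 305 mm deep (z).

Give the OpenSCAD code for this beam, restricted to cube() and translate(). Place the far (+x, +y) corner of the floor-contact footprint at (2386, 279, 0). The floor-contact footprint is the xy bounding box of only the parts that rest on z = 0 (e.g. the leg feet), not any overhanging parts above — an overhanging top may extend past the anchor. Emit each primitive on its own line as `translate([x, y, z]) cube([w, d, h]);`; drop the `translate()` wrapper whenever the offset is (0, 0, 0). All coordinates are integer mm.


translate([228, 120, 0]) cube([2158, 159, 305]);


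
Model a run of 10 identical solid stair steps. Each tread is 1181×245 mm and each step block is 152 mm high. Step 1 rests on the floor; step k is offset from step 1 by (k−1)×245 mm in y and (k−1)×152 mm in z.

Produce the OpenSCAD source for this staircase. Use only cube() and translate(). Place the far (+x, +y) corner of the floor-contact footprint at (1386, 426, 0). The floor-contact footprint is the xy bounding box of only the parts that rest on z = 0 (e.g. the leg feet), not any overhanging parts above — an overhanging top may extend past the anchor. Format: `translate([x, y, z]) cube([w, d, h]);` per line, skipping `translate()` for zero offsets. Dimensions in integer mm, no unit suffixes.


translate([205, 181, 0]) cube([1181, 245, 152]);
translate([205, 426, 152]) cube([1181, 245, 152]);
translate([205, 671, 304]) cube([1181, 245, 152]);
translate([205, 916, 456]) cube([1181, 245, 152]);
translate([205, 1161, 608]) cube([1181, 245, 152]);
translate([205, 1406, 760]) cube([1181, 245, 152]);
translate([205, 1651, 912]) cube([1181, 245, 152]);
translate([205, 1896, 1064]) cube([1181, 245, 152]);
translate([205, 2141, 1216]) cube([1181, 245, 152]);
translate([205, 2386, 1368]) cube([1181, 245, 152]);


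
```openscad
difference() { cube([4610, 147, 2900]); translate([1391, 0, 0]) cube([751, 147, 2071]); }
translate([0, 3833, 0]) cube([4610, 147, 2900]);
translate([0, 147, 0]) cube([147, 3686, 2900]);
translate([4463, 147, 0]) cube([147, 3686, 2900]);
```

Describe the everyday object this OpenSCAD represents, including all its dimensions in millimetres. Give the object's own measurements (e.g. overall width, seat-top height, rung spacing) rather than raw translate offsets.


A single room: four walls, each 2900 mm tall and 147 mm thick, enclosing an outside footprint 4610×3980 mm (x × y), no floor or roof. The front and back walls (−y and +y sides) run the full x-width; the side walls fit between their inner faces. A door opening 751 mm wide and 2071 mm tall is cut through the front wall from the floor up, its −x edge 1391 mm from the wall's −x end.


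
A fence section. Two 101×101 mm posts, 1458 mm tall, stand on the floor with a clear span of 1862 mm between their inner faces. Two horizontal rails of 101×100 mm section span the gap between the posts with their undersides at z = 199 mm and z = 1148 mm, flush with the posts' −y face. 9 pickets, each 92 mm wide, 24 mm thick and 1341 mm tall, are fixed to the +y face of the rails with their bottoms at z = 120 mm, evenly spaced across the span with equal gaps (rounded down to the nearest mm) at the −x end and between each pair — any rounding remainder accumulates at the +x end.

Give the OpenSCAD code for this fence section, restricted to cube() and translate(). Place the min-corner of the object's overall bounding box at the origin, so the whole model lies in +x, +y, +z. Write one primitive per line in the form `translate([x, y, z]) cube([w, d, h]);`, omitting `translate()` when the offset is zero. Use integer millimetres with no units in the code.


cube([101, 101, 1458]);
translate([1963, 0, 0]) cube([101, 101, 1458]);
translate([101, 0, 199]) cube([1862, 101, 100]);
translate([101, 0, 1148]) cube([1862, 101, 100]);
translate([204, 101, 120]) cube([92, 24, 1341]);
translate([399, 101, 120]) cube([92, 24, 1341]);
translate([594, 101, 120]) cube([92, 24, 1341]);
translate([789, 101, 120]) cube([92, 24, 1341]);
translate([984, 101, 120]) cube([92, 24, 1341]);
translate([1179, 101, 120]) cube([92, 24, 1341]);
translate([1374, 101, 120]) cube([92, 24, 1341]);
translate([1569, 101, 120]) cube([92, 24, 1341]);
translate([1764, 101, 120]) cube([92, 24, 1341]);


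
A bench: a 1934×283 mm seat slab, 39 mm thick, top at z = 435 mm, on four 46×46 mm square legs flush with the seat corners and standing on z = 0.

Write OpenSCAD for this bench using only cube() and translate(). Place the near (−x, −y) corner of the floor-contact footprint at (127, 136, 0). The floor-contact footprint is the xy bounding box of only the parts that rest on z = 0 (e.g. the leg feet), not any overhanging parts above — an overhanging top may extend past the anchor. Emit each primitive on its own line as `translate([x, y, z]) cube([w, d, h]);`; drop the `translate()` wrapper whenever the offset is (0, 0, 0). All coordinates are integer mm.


translate([127, 136, 396]) cube([1934, 283, 39]);
translate([127, 136, 0]) cube([46, 46, 396]);
translate([127, 373, 0]) cube([46, 46, 396]);
translate([2015, 136, 0]) cube([46, 46, 396]);
translate([2015, 373, 0]) cube([46, 46, 396]);


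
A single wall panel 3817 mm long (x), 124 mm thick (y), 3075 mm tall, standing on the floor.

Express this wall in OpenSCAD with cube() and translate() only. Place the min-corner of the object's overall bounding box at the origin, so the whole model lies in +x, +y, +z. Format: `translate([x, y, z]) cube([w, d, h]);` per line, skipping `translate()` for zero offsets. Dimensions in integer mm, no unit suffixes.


cube([3817, 124, 3075]);


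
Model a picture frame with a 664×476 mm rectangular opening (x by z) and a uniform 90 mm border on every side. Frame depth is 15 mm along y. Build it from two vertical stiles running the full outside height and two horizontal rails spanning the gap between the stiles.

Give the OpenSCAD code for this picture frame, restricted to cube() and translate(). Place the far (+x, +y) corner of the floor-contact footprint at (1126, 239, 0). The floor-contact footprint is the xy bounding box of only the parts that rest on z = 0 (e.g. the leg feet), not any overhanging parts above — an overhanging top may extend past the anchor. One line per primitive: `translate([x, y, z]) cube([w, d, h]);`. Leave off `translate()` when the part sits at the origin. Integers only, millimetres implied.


translate([282, 224, 0]) cube([90, 15, 656]);
translate([1036, 224, 0]) cube([90, 15, 656]);
translate([372, 224, 0]) cube([664, 15, 90]);
translate([372, 224, 566]) cube([664, 15, 90]);


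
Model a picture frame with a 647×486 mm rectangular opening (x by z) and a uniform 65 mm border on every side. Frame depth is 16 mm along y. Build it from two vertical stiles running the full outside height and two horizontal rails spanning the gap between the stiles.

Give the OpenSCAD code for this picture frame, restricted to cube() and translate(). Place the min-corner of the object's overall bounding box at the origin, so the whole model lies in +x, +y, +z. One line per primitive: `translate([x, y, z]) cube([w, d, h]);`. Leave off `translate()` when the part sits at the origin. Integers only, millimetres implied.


cube([65, 16, 616]);
translate([712, 0, 0]) cube([65, 16, 616]);
translate([65, 0, 0]) cube([647, 16, 65]);
translate([65, 0, 551]) cube([647, 16, 65]);


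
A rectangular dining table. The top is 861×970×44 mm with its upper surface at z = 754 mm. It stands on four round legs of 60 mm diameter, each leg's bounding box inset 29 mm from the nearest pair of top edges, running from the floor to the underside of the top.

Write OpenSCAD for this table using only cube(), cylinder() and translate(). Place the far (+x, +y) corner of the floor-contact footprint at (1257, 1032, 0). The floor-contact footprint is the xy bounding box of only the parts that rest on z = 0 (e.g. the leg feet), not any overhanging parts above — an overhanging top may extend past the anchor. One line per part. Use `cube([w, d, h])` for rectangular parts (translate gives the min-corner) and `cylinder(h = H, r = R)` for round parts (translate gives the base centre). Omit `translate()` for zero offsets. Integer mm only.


translate([425, 91, 710]) cube([861, 970, 44]);
translate([484, 150, 0]) cylinder(h = 710, r = 30);
translate([1227, 150, 0]) cylinder(h = 710, r = 30);
translate([484, 1002, 0]) cylinder(h = 710, r = 30);
translate([1227, 1002, 0]) cylinder(h = 710, r = 30);


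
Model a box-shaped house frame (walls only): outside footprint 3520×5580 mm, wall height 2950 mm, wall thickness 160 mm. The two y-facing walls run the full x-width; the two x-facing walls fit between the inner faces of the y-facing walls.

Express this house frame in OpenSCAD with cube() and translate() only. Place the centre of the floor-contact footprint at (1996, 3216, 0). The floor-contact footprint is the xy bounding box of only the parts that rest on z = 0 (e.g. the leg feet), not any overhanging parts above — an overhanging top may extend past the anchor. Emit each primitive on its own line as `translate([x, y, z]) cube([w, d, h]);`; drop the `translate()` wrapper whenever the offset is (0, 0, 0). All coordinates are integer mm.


translate([236, 426, 0]) cube([3520, 160, 2950]);
translate([236, 5846, 0]) cube([3520, 160, 2950]);
translate([236, 586, 0]) cube([160, 5260, 2950]);
translate([3596, 586, 0]) cube([160, 5260, 2950]);


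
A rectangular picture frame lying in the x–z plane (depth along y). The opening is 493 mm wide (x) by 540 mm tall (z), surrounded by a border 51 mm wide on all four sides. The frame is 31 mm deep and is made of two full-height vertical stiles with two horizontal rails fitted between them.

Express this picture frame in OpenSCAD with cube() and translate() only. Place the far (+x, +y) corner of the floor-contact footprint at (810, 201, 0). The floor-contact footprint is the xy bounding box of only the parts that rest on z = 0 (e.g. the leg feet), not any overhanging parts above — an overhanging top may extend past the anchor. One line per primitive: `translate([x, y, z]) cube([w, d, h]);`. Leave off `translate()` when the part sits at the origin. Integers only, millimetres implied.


translate([215, 170, 0]) cube([51, 31, 642]);
translate([759, 170, 0]) cube([51, 31, 642]);
translate([266, 170, 0]) cube([493, 31, 51]);
translate([266, 170, 591]) cube([493, 31, 51]);


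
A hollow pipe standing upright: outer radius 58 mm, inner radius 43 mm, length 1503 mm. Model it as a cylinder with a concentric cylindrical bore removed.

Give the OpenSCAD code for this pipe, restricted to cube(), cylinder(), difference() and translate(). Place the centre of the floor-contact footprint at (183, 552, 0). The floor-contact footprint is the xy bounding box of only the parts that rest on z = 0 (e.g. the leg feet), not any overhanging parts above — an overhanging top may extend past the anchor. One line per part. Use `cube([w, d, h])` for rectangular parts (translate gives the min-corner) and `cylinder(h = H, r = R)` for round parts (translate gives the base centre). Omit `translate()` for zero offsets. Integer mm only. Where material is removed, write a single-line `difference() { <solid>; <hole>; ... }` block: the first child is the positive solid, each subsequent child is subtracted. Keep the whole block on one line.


difference() { translate([183, 552, 0]) cylinder(h = 1503, r = 58); translate([183, 552, 0]) cylinder(h = 1503, r = 43); }


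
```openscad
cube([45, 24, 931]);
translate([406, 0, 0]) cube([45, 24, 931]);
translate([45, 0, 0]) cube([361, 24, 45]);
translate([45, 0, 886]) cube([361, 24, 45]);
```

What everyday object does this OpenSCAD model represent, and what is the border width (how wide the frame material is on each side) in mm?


A picture frame. The border width is 45 mm.

Four thin pieces enclosing a rectangular opening — a picture frame. The two full-height stiles are 931 mm tall; the top rail sits at z = 886 and is 45 mm tall, so the border above the opening is 931 − 886 = 45 mm, matching the stile x-width.


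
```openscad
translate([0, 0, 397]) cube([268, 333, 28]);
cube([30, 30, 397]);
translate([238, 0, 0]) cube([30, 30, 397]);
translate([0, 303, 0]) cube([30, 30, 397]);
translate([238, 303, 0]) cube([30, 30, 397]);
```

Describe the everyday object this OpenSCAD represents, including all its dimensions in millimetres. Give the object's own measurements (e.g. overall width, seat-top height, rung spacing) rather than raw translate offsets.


A four-legged stool. The seat is a 268×333×28 mm slab whose top surface is at z = 425 mm; four square legs, each 30×30 mm in cross-section, run from the floor (z = 0) to the underside of the seat, each flush with a corner of the seat.


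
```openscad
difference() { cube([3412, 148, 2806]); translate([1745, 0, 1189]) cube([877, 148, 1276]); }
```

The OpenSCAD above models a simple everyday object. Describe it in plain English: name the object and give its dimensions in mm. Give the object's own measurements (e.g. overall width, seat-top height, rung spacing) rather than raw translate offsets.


A wall 3412 mm long (x), 148 mm thick (y), 2806 mm tall, with a rectangular window opening cut through it. The opening is 877 mm wide and 1276 mm tall; its sill is at z = 1189 mm and its near (−x) edge is 1745 mm from the wall's −x end. The opening passes through the full wall thickness.


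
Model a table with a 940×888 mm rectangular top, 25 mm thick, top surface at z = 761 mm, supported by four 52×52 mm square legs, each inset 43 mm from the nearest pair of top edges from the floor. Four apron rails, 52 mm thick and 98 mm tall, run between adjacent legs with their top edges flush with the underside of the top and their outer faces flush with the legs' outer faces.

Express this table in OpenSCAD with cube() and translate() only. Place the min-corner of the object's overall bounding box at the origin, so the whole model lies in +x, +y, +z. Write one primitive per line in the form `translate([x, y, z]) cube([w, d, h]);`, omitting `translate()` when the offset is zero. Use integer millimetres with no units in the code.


translate([0, 0, 736]) cube([940, 888, 25]);
translate([43, 43, 0]) cube([52, 52, 736]);
translate([845, 43, 0]) cube([52, 52, 736]);
translate([43, 793, 0]) cube([52, 52, 736]);
translate([845, 793, 0]) cube([52, 52, 736]);
translate([95, 43, 638]) cube([750, 52, 98]);
translate([95, 793, 638]) cube([750, 52, 98]);
translate([43, 95, 638]) cube([52, 698, 98]);
translate([845, 95, 638]) cube([52, 698, 98]);


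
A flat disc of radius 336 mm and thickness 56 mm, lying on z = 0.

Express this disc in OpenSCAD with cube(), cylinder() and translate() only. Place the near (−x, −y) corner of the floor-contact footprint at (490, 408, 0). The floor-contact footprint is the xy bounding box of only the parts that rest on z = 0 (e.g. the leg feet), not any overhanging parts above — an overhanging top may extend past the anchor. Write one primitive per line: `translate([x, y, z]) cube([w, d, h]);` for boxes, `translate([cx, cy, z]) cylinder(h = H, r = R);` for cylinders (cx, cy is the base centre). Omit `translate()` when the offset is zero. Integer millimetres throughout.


translate([826, 744, 0]) cylinder(h = 56, r = 336);


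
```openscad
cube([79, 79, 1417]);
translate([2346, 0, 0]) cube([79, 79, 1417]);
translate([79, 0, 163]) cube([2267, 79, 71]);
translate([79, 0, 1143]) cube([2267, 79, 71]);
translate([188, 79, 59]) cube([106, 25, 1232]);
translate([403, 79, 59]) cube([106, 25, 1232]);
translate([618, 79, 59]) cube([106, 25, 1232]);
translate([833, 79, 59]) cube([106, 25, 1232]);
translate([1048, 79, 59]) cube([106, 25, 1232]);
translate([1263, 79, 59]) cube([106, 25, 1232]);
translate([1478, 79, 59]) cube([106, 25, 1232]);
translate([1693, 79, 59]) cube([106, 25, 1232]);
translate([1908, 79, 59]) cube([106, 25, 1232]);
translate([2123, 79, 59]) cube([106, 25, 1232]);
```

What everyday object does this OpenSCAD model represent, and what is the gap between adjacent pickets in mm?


A fence section. The picket gap is 109 mm.

Two posts, two rails, 10 pickets — a fence section. Span 2267 mm holds 10 pickets of 106 mm with 11 equal gaps: ⌊(2267 − 10·106) / 11⌋ = 109 mm.


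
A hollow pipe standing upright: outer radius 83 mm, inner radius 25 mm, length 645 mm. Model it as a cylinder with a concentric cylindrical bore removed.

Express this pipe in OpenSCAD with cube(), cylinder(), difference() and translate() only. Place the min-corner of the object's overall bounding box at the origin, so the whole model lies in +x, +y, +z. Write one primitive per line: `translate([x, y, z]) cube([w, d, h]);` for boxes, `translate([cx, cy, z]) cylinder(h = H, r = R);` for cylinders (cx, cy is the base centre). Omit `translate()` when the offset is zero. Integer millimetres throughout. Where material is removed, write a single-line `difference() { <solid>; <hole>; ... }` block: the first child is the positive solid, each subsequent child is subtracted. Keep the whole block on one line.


difference() { translate([83, 83, 0]) cylinder(h = 645, r = 83); translate([83, 83, 0]) cylinder(h = 645, r = 25); }


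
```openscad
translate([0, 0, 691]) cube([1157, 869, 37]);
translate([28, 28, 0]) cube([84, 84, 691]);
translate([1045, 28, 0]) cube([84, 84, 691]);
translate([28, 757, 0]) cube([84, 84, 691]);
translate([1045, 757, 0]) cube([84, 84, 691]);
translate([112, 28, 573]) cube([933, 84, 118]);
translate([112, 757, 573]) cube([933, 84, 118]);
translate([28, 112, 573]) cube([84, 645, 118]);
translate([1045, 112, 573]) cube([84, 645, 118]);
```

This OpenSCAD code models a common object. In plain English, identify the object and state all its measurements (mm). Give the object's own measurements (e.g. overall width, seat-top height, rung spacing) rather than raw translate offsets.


A rectangular dining table. The top is 1157×869×37 mm with its upper surface at z = 728 mm. It stands on four 84×84 mm square legs, each inset 28 mm from the nearest pair of top edges, running from the floor to the underside of the top. Four apron rails, 84 mm thick and 118 mm tall, run between adjacent legs with their top edges flush with the underside of the top and their outer faces flush with the legs' outer faces.


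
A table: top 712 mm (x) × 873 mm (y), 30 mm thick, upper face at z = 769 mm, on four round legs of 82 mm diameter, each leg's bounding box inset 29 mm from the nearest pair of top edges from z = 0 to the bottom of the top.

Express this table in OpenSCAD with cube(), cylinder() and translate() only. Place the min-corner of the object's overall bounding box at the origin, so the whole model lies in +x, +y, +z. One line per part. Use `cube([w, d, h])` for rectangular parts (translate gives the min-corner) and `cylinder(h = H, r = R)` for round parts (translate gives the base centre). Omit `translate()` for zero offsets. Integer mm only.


translate([0, 0, 739]) cube([712, 873, 30]);
translate([70, 70, 0]) cylinder(h = 739, r = 41);
translate([642, 70, 0]) cylinder(h = 739, r = 41);
translate([70, 803, 0]) cylinder(h = 739, r = 41);
translate([642, 803, 0]) cylinder(h = 739, r = 41);


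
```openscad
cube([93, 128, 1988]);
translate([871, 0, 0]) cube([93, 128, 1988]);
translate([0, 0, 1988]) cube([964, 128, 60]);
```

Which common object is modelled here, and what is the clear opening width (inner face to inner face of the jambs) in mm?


A door frame. The clear opening width is 778 mm.

Two 1988 mm tall posts with a header on top — a door frame. The left jamb is 93 mm wide at x = 0; the right jamb starts at x = 871. The clear opening is 871 − 93 = 778 mm.


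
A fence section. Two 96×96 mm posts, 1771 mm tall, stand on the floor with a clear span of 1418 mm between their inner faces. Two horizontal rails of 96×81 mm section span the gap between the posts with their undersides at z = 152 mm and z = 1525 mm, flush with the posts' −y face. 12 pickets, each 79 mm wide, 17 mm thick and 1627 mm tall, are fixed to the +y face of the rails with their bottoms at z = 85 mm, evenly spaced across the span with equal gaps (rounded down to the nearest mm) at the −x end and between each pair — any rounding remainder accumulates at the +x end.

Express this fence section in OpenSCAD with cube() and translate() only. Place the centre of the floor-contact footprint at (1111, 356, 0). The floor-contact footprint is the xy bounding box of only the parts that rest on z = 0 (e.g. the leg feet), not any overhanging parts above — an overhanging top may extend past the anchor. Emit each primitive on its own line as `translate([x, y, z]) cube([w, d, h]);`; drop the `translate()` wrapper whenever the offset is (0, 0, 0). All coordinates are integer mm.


translate([306, 308, 0]) cube([96, 96, 1771]);
translate([1820, 308, 0]) cube([96, 96, 1771]);
translate([402, 308, 152]) cube([1418, 96, 81]);
translate([402, 308, 1525]) cube([1418, 96, 81]);
translate([438, 404, 85]) cube([79, 17, 1627]);
translate([553, 404, 85]) cube([79, 17, 1627]);
translate([668, 404, 85]) cube([79, 17, 1627]);
translate([783, 404, 85]) cube([79, 17, 1627]);
translate([898, 404, 85]) cube([79, 17, 1627]);
translate([1013, 404, 85]) cube([79, 17, 1627]);
translate([1128, 404, 85]) cube([79, 17, 1627]);
translate([1243, 404, 85]) cube([79, 17, 1627]);
translate([1358, 404, 85]) cube([79, 17, 1627]);
translate([1473, 404, 85]) cube([79, 17, 1627]);
translate([1588, 404, 85]) cube([79, 17, 1627]);
translate([1703, 404, 85]) cube([79, 17, 1627]);


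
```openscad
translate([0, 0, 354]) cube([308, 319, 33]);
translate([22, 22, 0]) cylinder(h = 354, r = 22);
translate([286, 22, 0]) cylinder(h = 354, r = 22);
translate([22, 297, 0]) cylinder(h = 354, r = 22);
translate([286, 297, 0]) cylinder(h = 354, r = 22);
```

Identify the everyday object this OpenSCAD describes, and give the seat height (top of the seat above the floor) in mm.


A stool. The seat height is 387 mm.

A 308×319×33 slab at z = 354 on four corner cylinders — a stool. The seat top is 354 + 33 = 387 mm.


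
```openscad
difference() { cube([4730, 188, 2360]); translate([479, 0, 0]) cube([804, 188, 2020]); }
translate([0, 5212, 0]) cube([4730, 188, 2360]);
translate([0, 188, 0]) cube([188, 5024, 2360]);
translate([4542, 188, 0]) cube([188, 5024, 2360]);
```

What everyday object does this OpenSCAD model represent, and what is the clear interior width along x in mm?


A single room. The interior width is 4354 mm.

Four walls enclosing a rectangle with a door in the front wall — a room. Outside width 4730 minus two 188 mm walls gives 4354 mm.


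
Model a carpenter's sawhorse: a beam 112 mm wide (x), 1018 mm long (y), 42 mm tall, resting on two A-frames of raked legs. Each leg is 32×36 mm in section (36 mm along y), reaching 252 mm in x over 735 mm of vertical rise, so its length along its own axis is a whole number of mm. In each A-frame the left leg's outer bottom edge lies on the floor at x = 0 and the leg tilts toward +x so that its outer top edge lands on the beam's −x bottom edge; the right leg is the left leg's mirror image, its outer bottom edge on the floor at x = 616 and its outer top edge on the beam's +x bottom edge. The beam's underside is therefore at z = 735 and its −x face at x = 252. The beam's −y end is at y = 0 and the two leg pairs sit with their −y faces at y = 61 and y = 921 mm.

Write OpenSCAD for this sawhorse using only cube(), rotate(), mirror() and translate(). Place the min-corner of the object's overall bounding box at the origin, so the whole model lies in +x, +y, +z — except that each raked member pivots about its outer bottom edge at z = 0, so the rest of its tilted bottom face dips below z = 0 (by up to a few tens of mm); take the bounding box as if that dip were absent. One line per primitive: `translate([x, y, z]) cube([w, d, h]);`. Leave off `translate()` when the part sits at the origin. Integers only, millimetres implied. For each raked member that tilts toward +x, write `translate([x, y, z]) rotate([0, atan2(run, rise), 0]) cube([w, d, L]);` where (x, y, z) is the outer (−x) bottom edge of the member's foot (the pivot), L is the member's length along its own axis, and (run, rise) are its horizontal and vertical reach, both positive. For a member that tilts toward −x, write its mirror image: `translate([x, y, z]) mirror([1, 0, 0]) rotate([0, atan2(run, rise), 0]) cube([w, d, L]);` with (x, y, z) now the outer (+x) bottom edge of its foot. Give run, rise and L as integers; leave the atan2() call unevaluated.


translate([252, 0, 735]) cube([112, 1018, 42]);
translate([0, 61, 0]) rotate([0, atan2(252, 735), 0]) cube([32, 36, 777]);
translate([616, 61, 0]) mirror([1, 0, 0]) rotate([0, atan2(252, 735), 0]) cube([32, 36, 777]);
translate([0, 921, 0]) rotate([0, atan2(252, 735), 0]) cube([32, 36, 777]);
translate([616, 921, 0]) mirror([1, 0, 0]) rotate([0, atan2(252, 735), 0]) cube([32, 36, 777]);


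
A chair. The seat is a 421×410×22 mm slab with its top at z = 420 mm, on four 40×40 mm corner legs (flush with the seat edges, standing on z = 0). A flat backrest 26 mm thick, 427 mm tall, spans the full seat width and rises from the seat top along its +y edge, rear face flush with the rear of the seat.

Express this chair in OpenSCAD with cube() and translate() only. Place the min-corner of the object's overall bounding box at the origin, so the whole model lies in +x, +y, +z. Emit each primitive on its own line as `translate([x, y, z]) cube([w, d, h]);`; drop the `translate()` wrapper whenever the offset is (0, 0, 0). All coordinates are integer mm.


translate([0, 0, 398]) cube([421, 410, 22]);
cube([40, 40, 398]);
translate([381, 0, 0]) cube([40, 40, 398]);
translate([0, 370, 0]) cube([40, 40, 398]);
translate([381, 370, 0]) cube([40, 40, 398]);
translate([0, 384, 420]) cube([421, 26, 427]);


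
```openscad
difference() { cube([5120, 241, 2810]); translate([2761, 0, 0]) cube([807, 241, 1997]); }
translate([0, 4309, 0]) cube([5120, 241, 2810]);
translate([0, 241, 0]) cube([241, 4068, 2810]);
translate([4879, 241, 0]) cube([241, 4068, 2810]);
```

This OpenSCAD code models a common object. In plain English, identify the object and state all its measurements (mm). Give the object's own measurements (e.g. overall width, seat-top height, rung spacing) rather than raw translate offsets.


A single room: four walls, each 2810 mm tall and 241 mm thick, enclosing an outside footprint 5120×4550 mm (x × y), no floor or roof. The front and back walls (−y and +y sides) run the full x-width; the side walls fit between their inner faces. A door opening 807 mm wide and 1997 mm tall is cut through the front wall from the floor up, its −x edge 2761 mm from the wall's −x end.


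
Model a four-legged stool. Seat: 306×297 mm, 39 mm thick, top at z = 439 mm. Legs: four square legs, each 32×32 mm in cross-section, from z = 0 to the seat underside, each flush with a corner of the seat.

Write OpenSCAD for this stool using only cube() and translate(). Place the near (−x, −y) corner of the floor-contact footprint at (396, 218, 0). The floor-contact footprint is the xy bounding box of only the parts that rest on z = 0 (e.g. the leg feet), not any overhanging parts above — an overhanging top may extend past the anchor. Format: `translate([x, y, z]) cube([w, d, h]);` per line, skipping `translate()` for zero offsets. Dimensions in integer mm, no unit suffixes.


translate([396, 218, 400]) cube([306, 297, 39]);
translate([396, 218, 0]) cube([32, 32, 400]);
translate([670, 218, 0]) cube([32, 32, 400]);
translate([396, 483, 0]) cube([32, 32, 400]);
translate([670, 483, 0]) cube([32, 32, 400]);


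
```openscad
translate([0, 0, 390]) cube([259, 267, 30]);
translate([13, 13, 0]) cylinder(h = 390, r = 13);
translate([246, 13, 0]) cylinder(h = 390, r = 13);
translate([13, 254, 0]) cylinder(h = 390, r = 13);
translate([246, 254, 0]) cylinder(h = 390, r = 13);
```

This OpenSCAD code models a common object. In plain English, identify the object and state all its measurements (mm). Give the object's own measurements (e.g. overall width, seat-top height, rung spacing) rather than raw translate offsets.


A four-legged stool. The seat is a 259×267×30 mm slab whose top surface is at z = 420 mm; four round legs, each 26 mm in diameter, run from the floor (z = 0) to the underside of the seat, each leg's axis is inset half a diameter from the nearest pair of seat edges (so the leg's bounding box is flush with the corner).


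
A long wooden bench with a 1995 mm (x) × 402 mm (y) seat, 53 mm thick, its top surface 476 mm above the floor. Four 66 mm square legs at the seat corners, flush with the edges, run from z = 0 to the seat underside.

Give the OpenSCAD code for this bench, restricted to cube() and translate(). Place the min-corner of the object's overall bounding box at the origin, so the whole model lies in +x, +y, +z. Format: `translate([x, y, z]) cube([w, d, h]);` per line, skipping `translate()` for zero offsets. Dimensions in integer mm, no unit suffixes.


// leg_h = 476 − 53 = 423
translate([0, 0, 423]) cube([1995, 402, 53]);
cube([66, 66, 423]);
translate([0, 336, 0]) cube([66, 66, 423]);
translate([1929, 0, 0]) cube([66, 66, 423]);
translate([1929, 336, 0]) cube([66, 66, 423]);


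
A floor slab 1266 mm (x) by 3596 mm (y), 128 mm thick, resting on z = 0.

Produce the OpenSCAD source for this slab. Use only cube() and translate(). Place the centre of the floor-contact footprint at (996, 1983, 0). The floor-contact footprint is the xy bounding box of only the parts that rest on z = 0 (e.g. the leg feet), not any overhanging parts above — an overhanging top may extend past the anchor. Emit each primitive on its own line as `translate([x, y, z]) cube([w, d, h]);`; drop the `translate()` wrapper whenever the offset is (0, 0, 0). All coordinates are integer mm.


translate([363, 185, 0]) cube([1266, 3596, 128]);


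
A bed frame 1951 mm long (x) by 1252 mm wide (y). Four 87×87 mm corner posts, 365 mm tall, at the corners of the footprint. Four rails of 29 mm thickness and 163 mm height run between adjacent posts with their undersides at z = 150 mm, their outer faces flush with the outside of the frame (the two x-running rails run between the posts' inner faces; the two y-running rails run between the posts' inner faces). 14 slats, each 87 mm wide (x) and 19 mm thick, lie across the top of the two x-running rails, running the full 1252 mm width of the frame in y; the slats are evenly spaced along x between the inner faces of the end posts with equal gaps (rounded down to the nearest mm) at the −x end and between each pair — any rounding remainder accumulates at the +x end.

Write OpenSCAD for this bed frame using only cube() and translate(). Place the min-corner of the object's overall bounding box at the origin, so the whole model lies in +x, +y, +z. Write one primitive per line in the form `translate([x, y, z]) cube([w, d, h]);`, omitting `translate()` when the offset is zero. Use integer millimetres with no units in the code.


// slat z = rail_z + rail_h = 150 + 163 = 313
// slat gap = ⌊(1777 − 14·87) / 15⌋ = 37
cube([87, 87, 365]);
translate([0, 1165, 0]) cube([87, 87, 365]);
translate([1864, 0, 0]) cube([87, 87, 365]);
translate([1864, 1165, 0]) cube([87, 87, 365]);
translate([87, 0, 150]) cube([1777, 29, 163]);
translate([87, 1223, 150]) cube([1777, 29, 163]);
translate([0, 87, 150]) cube([29, 1078, 163]);
translate([1922, 87, 150]) cube([29, 1078, 163]);
translate([124, 0, 313]) cube([87, 1252, 19]);
translate([248, 0, 313]) cube([87, 1252, 19]);
translate([372, 0, 313]) cube([87, 1252, 19]);
translate([496, 0, 313]) cube([87, 1252, 19]);
translate([620, 0, 313]) cube([87, 1252, 19]);
translate([744, 0, 313]) cube([87, 1252, 19]);
translate([868, 0, 313]) cube([87, 1252, 19]);
translate([992, 0, 313]) cube([87, 1252, 19]);
translate([1116, 0, 313]) cube([87, 1252, 19]);
translate([1240, 0, 313]) cube([87, 1252, 19]);
translate([1364, 0, 313]) cube([87, 1252, 19]);
translate([1488, 0, 313]) cube([87, 1252, 19]);
translate([1612, 0, 313]) cube([87, 1252, 19]);
translate([1736, 0, 313]) cube([87, 1252, 19]);


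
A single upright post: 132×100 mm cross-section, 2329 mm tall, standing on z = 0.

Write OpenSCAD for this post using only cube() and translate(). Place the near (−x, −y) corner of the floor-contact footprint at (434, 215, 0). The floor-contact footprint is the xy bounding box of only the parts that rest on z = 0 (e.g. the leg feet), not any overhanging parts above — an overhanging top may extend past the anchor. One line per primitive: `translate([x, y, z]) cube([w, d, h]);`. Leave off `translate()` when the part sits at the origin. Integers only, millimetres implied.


translate([434, 215, 0]) cube([132, 100, 2329]);


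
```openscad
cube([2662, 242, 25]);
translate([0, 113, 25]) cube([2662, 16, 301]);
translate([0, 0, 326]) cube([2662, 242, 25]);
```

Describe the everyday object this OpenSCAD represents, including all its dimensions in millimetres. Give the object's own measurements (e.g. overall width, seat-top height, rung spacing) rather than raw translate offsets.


An I-beam lying along x, 2662 mm long. Overall section height 351 mm. Two flanges 242 mm wide (y) and 25 mm thick, one on the floor and one at the top; a web 16 mm thick runs between them, centred on the flange width.


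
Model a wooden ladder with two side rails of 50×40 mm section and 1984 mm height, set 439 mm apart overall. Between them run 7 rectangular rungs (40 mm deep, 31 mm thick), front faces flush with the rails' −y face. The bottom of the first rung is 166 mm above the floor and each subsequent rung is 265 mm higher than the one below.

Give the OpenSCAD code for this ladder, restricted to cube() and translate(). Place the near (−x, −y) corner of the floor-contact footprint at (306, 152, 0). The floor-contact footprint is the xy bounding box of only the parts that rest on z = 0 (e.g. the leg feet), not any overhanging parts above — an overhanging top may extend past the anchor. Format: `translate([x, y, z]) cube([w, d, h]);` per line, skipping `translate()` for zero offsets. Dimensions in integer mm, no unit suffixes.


translate([306, 152, 0]) cube([50, 40, 1984]);
translate([695, 152, 0]) cube([50, 40, 1984]);
translate([356, 152, 166]) cube([339, 40, 31]);
translate([356, 152, 431]) cube([339, 40, 31]);
translate([356, 152, 696]) cube([339, 40, 31]);
translate([356, 152, 961]) cube([339, 40, 31]);
translate([356, 152, 1226]) cube([339, 40, 31]);
translate([356, 152, 1491]) cube([339, 40, 31]);
translate([356, 152, 1756]) cube([339, 40, 31]);


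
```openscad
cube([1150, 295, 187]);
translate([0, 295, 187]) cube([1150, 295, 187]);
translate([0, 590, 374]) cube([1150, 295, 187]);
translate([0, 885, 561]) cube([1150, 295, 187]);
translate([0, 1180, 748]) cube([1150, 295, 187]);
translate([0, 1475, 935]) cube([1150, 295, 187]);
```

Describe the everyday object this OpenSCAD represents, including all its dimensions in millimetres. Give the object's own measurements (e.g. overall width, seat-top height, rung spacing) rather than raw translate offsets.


A straight staircase of 6 solid steps. Each step is 1150 mm wide (x), 295 mm deep (y, the going) and 187 mm tall (the rise). The first step rests on the floor; each subsequent step sits one going further in +y and one rise higher in +z, directly behind and above the previous step with no overlap.
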